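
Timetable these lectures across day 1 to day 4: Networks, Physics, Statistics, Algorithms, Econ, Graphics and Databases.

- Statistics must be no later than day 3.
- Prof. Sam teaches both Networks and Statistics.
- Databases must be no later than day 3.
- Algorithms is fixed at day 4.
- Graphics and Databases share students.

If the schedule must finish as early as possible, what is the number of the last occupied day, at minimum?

Algorithms can't be placed before day 4, so the schedule must run through at least day 4.
4 works (last occupied day: day 4): for example Databases in day 1, Econ in day 1, Statistics in day 1, Physics in day 1, Networks in day 2, Algorithms in day 4, Graphics in day 2.

day 4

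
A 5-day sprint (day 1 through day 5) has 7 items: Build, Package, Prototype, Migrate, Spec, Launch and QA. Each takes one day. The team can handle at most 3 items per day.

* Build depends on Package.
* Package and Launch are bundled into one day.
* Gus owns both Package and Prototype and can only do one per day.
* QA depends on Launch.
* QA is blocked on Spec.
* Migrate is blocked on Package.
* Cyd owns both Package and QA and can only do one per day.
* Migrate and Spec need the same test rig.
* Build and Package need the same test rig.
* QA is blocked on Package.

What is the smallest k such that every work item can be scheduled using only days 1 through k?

The precedence chain requires at least 2 distinct days.
With at most 3 per day and 7 work items, at least 3 days are needed.
3 works (last occupied day: day 3): for example Prototype in day 3; Package in day 1; Spec in day 1; Build in day 2; QA in day 2; Launch in day 1; Migrate in day 2.

3 days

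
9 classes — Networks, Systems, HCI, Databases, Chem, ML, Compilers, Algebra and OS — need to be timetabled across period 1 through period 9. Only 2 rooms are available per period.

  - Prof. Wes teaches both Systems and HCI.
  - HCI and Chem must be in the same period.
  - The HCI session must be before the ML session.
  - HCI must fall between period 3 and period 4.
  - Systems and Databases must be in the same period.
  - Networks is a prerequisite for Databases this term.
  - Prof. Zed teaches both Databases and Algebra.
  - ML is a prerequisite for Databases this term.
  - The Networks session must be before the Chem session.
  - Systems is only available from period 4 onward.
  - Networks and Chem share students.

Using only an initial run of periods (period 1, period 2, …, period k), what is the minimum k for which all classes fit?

5

The precedence chain requires at least 4 distinct periods.
With at most 2 per period and 9 classes, at least 5 periods are needed.
Propagating the time windows through the other constraints, Systems can't land before period 5, so the schedule must run through at least period 5.
5 works (last occupied period: period 5): for example ML -> period 4, Systems -> period 5, Chem -> period 3, OS -> period 2, Databases -> period 5, HCI -> period 3, Compilers -> period 1, Algebra -> period 2, Networks -> period 1.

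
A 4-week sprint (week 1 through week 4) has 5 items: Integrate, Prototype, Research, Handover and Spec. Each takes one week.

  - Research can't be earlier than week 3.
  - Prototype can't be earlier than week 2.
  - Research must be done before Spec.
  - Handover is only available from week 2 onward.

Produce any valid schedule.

Integrate in week 1; Spec in week 4; Prototype in week 2; Research in week 3; Handover in week 2

Checking: Research(week 3) before Spec(week 4); Handover=week 2 in [week 2,week 4]; Prototype=week 2 in [week 2,week 4]; Research=week 3 in [week 3,week 4].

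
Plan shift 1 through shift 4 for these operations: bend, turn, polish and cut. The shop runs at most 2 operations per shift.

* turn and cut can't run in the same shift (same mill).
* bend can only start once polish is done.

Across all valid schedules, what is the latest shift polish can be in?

Downstream work caps polish at shift 3.
polish at shift 3 is achievable: polish in shift 3; turn in shift 1; cut in shift 2; bend in shift 4.

shift 3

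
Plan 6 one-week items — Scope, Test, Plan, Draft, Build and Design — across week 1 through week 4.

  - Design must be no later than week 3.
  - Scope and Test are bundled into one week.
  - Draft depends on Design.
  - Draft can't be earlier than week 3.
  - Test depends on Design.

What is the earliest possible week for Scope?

Scope must be in the same week as Test, which can't be before week 2, so Scope is at least week 2.
Scope at week 2 is achievable: Test -> week 2, Design -> week 1, Plan -> week 1, Build -> week 1, Draft -> week 3, Scope -> week 2.

week 2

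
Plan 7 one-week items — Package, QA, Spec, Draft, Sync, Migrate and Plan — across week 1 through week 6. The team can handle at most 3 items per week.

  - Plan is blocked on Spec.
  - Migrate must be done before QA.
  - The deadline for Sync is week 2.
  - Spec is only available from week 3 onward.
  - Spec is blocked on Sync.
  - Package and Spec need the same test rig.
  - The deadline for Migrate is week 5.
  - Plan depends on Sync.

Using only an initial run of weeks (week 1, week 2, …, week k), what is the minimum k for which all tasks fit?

4

The precedence chain requires at least 3 distinct weeks.
With at most 3 per week and 7 tasks, at least 3 weeks are needed.
Propagating the time windows through the other constraints, Plan can't land before week 4, so the schedule must run through at least week 4.
4 works (last occupied week: week 4): for example QA in week 2; Plan in week 4; Sync in week 1; Spec in week 3; Draft in week 2; Package in week 1; Migrate in week 1.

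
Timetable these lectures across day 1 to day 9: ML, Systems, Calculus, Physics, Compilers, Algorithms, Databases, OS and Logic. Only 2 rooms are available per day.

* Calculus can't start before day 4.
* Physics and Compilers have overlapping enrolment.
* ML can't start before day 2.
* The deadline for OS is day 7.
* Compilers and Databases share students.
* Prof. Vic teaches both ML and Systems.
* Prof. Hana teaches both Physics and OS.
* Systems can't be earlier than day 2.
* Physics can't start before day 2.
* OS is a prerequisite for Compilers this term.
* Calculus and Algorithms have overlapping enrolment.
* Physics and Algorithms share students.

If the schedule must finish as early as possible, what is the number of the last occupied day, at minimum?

The precedence chain requires at least 2 distinct days.
With at most 2 per day and 9 lectures, at least 5 days are needed.
Calculus can't be placed before day 4, so the schedule must run through at least day 4.
5 works (last occupied day: day 5): for example Systems=day 3; Databases=day 4; Calculus=day 4; ML=day 2; Algorithms=day 1; Physics=day 2; Compilers=day 3; Logic=day 5; OS=day 1.

5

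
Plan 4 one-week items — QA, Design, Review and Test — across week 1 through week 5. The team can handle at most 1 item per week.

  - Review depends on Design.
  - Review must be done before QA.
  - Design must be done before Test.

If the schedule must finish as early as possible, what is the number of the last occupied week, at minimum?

4

The precedence chain requires at least 3 distinct weeks.
With at most 1 per week and 4 work items, at least 4 weeks are needed.
4 works (last occupied week: week 4): for example QA=week 3; Test=week 4; Review=week 2; Design=week 1.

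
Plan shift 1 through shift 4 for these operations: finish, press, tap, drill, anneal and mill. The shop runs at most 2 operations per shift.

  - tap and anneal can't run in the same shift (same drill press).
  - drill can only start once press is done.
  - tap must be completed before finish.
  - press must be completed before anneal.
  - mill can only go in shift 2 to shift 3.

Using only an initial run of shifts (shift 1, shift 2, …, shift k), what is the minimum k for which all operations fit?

The precedence chain requires at least 2 distinct shifts.
With at most 2 per shift and 6 operations, at least 3 shifts are needed.
3 works (last occupied shift: shift 3): for example anneal in shift 3, tap in shift 1, mill in shift 2, finish in shift 2, drill in shift 3, press in shift 1.

3 shifts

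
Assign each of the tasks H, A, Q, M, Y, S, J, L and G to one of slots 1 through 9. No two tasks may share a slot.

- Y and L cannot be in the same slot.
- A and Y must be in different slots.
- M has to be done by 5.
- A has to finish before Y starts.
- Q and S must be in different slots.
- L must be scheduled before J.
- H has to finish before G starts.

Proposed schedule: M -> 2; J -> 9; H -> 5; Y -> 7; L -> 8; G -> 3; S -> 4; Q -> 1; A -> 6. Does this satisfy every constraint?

L must be scheduled before J — holds.
A has to finish before Y starts — holds.
Q and S must be in different slots — holds.
M has to be done by 5 — holds.
A and Y must be in different slots — holds.
Y and L cannot be in the same slot — holds.
H has to finish before G starts — violated.
No two tasks may share a slot — holds.

Invalid. H has to finish before G starts.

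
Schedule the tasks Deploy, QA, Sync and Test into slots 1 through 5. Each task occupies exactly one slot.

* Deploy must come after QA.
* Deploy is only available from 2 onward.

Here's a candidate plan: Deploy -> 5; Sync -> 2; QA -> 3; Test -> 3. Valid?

Deploy is only available from 2 onward — holds.
Deploy must come after QA — holds.

Valid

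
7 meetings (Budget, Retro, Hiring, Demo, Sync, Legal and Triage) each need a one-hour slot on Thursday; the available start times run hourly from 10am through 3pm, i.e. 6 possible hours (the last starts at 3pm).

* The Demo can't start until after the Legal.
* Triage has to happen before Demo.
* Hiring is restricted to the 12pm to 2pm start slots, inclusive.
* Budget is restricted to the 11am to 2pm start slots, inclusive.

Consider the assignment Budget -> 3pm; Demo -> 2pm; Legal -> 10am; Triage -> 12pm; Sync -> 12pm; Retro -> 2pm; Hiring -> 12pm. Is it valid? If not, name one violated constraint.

No — it violates: Budget is restricted to the 11am to 2pm start slots, inclusive

Triage has to happen before Demo — holds.
Hiring is restricted to the 12pm to 2pm start slots, inclusive — holds.
Budget is restricted to the 11am to 2pm start slots, inclusive — violated.
The Demo can't start until after the Legal — holds.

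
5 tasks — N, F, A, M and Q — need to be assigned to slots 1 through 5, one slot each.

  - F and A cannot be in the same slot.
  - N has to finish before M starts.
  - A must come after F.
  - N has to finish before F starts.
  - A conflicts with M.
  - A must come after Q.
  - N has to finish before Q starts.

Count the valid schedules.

53

Splitting on N: it can be 1 (42), 2 (10), 3 (1). Listing each branch's schedules as (F, A, M, Q):
N=1: (2,3,2,2) (2,3,4,2) (2,3,5,2) (2,4,2,2) (2,4,2,3) (2,4,3,2) (2,4,3,3) (2,4,5,2) (2,4,5,3) (2,5,2,2) (2,5,2,3) (2,5,2,4) (2,5,3,2) (2,5,3,3) (2,5,3,4) (2,5,4,2) (2,5,4,3) (2,5,4,4) (3,4,2,2) (3,4,2,3) (3,4,3,2) (3,4,3,3) (3,4,5,2) (3,4,5,3) (3,5,2,2) (3,5,2,3) (3,5,2,4) (3,5,3,2) (3,5,3,3) (3,5,3,4) (3,5,4,2) (3,5,4,3) (3,5,4,4) (4,5,2,2) (4,5,2,3) (4,5,2,4) (4,5,3,2) (4,5,3,3) (4,5,3,4) (4,5,4,2) (4,5,4,3) (4,5,4,4) — 42.
N=2: (3,4,3,3) (3,4,5,3) (3,5,3,3) (3,5,3,4) (3,5,4,3) (3,5,4,4) (4,5,3,3) (4,5,3,4) (4,5,4,3) (4,5,4,4) — 10.
N=3: (4,5,4,4) — 1.
Summing: 42 + 10 + 1 = 53.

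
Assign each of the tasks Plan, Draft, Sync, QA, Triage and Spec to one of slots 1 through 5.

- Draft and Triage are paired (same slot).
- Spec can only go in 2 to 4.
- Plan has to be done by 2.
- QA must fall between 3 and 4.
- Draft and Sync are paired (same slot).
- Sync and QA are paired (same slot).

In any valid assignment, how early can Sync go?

Sync must be in the same slot as QA, which can't be before 3, so Sync is at least 3; Sync must be in the same slot as QA, which can't be after 4, so Sync is at most 4.
Sync at 3 is achievable: Spec=2, Plan=1, QA=3, Sync=3, Triage=3, Draft=3.

3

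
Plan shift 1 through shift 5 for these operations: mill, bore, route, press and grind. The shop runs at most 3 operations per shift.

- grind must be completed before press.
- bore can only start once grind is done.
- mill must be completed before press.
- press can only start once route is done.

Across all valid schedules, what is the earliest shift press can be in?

Precedence pushes press to at least shift 2.
press at shift 2 is achievable: press in shift 2; mill in shift 1; route in shift 1; bore in shift 2; grind in shift 1.

shift 2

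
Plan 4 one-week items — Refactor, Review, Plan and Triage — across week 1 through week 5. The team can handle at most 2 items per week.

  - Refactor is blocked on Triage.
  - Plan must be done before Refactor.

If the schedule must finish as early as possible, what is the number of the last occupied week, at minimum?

2

The precedence chain requires at least 2 distinct weeks.
With at most 2 per week and 4 tasks, at least 2 weeks are needed.
2 works (last occupied week: week 2): for example Refactor -> week 2; Plan -> week 1; Triage -> week 1; Review -> week 2.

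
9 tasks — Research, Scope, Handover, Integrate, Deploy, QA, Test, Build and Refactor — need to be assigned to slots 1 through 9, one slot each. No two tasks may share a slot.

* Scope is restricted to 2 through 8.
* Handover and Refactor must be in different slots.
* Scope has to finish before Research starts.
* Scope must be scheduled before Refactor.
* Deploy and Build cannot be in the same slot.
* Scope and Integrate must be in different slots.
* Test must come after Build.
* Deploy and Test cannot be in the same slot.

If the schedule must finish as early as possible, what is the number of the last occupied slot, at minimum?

The precedence chain requires at least 2 distinct slots.
With at most 1 per slot and 9 tasks, at least 9 slots are needed.
Propagating the time windows through the other constraints, Research can't land before 3, so the schedule must run through at least slot 3.
9 works (last occupied slot: 9): for example Integrate -> 7; Refactor -> 5; Build -> 1; Handover -> 6; QA -> 9; Deploy -> 8; Scope -> 2; Research -> 3; Test -> 4.

9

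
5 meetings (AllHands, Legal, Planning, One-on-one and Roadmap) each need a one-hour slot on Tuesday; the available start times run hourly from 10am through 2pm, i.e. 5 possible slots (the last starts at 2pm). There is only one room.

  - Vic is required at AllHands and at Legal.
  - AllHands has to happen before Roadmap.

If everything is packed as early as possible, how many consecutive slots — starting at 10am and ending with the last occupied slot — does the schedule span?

5

The precedence chain requires at least 2 distinct slots.
With at most 1 per slot and 5 meetings, at least 5 slots are needed.
5 works (last occupied slot: 2pm): for example AllHands in 10am, Roadmap in 11am, Planning in 1pm, Legal in 12pm, One-on-one in 2pm.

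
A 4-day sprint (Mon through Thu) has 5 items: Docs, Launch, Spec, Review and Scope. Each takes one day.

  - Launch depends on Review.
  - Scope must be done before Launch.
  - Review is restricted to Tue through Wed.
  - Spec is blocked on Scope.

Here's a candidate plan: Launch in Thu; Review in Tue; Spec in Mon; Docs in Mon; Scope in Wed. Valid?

No — it violates: Spec is blocked on Scope

Scope must be done before Launch — holds.
Spec is blocked on Scope — violated.
Launch depends on Review — holds.
Review is restricted to Tue through Wed — holds.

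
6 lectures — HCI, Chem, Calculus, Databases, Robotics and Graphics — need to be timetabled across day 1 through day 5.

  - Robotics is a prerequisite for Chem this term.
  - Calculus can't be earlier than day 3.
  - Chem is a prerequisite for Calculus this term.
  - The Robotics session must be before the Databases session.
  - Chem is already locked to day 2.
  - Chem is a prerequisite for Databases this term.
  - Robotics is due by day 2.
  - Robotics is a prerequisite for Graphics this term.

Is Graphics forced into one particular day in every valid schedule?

No

Graphics can be day 2 (e.g. Robotics -> day 1, Calculus -> day 3, HCI -> day 1, Graphics -> day 2, Chem -> day 2, Databases -> day 3) or day 3 (e.g. Graphics -> day 3; Robotics -> day 1; Calculus -> day 3; Databases -> day 3; HCI -> day 1; Chem -> day 2).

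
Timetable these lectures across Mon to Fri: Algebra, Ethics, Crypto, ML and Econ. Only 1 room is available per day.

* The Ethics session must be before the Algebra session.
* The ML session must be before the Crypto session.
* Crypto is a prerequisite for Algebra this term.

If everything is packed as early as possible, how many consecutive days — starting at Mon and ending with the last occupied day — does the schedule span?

5

The precedence chain requires at least 3 distinct days.
With at most 1 per day and 5 lectures, at least 5 days are needed.
5 works (last occupied day: Fri): for example ML=Mon, Ethics=Wed, Algebra=Thu, Crypto=Tue, Econ=Fri.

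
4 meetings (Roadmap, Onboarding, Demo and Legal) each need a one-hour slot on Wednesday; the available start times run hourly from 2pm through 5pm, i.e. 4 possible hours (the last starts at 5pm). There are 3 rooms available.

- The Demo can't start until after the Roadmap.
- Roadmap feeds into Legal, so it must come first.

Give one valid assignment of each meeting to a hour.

Roadmap=2pm, Legal=3pm, Demo=3pm, Onboarding=2pm

Checking: Roadmap(2pm) before Legal(3pm); Roadmap(2pm) before Demo(3pm); max 2 per hour (cap 3).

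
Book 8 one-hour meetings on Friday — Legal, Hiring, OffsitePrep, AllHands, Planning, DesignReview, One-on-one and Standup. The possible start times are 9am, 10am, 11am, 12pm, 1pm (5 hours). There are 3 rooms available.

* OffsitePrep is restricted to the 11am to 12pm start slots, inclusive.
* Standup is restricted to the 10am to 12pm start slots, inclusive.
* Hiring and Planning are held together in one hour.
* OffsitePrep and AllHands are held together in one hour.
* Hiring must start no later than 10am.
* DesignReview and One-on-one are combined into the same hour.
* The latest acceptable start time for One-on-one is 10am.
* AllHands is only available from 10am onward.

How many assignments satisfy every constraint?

52

Splitting on Legal: it can be 9am (12), 10am (8), 11am (10), 12pm (10), 1pm (12). Listing each branch's schedules as (Hiring, OffsitePrep, AllHands, Planning, DesignReview, One-on-one, Standup):
Legal=9am: (9am,11am,11am,9am,10am,10am,10am) (9am,11am,11am,9am,10am,10am,11am) (9am,11am,11am,9am,10am,10am,12pm) (9am,12pm,12pm,9am,10am,10am,10am) (9am,12pm,12pm,9am,10am,10am,11am) (9am,12pm,12pm,9am,10am,10am,12pm) (10am,11am,11am,10am,9am,9am,10am) (10am,11am,11am,10am,9am,9am,11am) (10am,11am,11am,10am,9am,9am,12pm) (10am,12pm,12pm,10am,9am,9am,10am) (10am,12pm,12pm,10am,9am,9am,11am) (10am,12pm,12pm,10am,9am,9am,12pm) — 12.
Legal=10am: (9am,11am,11am,9am,10am,10am,11am) (9am,11am,11am,9am,10am,10am,12pm) (9am,12pm,12pm,9am,10am,10am,11am) (9am,12pm,12pm,9am,10am,10am,12pm) (10am,11am,11am,10am,9am,9am,11am) (10am,11am,11am,10am,9am,9am,12pm) (10am,12pm,12pm,10am,9am,9am,11am) (10am,12pm,12pm,10am,9am,9am,12pm) — 8.
Legal=11am: (9am,11am,11am,9am,10am,10am,10am) (9am,11am,11am,9am,10am,10am,12pm) (9am,12pm,12pm,9am,10am,10am,10am) (9am,12pm,12pm,9am,10am,10am,11am) (9am,12pm,12pm,9am,10am,10am,12pm) (10am,11am,11am,10am,9am,9am,10am) (10am,11am,11am,10am,9am,9am,12pm) (10am,12pm,12pm,10am,9am,9am,10am) (10am,12pm,12pm,10am,9am,9am,11am) (10am,12pm,12pm,10am,9am,9am,12pm) — 10.
Legal=12pm: (9am,11am,11am,9am,10am,10am,10am) (9am,11am,11am,9am,10am,10am,11am) (9am,11am,11am,9am,10am,10am,12pm) (9am,12pm,12pm,9am,10am,10am,10am) (9am,12pm,12pm,9am,10am,10am,11am) (10am,11am,11am,10am,9am,9am,10am) (10am,11am,11am,10am,9am,9am,11am) (10am,11am,11am,10am,9am,9am,12pm) (10am,12pm,12pm,10am,9am,9am,10am) (10am,12pm,12pm,10am,9am,9am,11am) — 10.
Legal=1pm: (9am,11am,11am,9am,10am,10am,10am) (9am,11am,11am,9am,10am,10am,11am) (9am,11am,11am,9am,10am,10am,12pm) (9am,12pm,12pm,9am,10am,10am,10am) (9am,12pm,12pm,9am,10am,10am,11am) (9am,12pm,12pm,9am,10am,10am,12pm) (10am,11am,11am,10am,9am,9am,10am) (10am,11am,11am,10am,9am,9am,11am) (10am,11am,11am,10am,9am,9am,12pm) (10am,12pm,12pm,10am,9am,9am,10am) (10am,12pm,12pm,10am,9am,9am,11am) (10am,12pm,12pm,10am,9am,9am,12pm) — 12.
Summing: 12 + 8 + 10 + 10 + 12 = 52.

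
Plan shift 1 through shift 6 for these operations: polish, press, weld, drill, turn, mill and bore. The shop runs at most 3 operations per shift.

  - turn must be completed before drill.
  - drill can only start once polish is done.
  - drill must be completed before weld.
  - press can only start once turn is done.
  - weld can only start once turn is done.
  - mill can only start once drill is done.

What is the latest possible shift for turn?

Downstream work caps turn at shift 4.
turn at shift 4 is achievable: bore in shift 1, weld in shift 6, press in shift 5, drill in shift 5, polish in shift 1, turn in shift 4, mill in shift 6.

shift 4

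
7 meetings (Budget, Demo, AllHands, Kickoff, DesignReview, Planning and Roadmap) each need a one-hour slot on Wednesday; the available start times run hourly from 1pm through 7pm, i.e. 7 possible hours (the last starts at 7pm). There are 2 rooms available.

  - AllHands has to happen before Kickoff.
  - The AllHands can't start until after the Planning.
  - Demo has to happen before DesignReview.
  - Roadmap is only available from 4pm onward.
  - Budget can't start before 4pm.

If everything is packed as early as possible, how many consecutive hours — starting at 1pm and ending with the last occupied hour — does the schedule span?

4 hours

The precedence chain requires at least 3 distinct hours.
With at most 2 per hour and 7 meetings, at least 4 hours are needed.
Budget can't be placed before 4pm — that is hour 4 counting from 1pm — so the schedule must run through at least 4 hours.
4 works (last occupied hour: 4pm): for example Demo=1pm; DesignReview=2pm; AllHands=2pm; Planning=1pm; Kickoff=3pm; Budget=4pm; Roadmap=4pm.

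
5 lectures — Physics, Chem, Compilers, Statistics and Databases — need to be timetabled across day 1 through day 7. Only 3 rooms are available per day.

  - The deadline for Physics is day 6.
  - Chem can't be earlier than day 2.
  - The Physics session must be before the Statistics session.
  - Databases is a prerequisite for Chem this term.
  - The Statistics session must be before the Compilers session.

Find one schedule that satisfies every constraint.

Statistics=day 2; Databases=day 1; Compilers=day 3; Physics=day 1; Chem=day 2

Checking: Statistics(day 2) before Compilers(day 3); Physics(day 1) before Statistics(day 2); Databases(day 1) before Chem(day 2); Chem=day 2 in [day 2,day 7]; Physics=day 1 in [day 1,day 6]; max 2 per day (cap 3).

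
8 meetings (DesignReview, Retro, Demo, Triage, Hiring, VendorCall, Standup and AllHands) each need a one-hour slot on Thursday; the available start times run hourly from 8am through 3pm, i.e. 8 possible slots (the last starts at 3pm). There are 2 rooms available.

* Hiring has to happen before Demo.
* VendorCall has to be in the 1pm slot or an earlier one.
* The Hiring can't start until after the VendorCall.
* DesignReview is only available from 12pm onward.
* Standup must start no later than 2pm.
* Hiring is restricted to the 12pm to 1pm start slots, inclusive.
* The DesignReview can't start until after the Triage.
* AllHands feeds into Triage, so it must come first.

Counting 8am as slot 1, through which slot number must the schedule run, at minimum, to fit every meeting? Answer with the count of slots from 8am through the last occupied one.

The precedence chain requires at least 3 distinct slots.
With at most 2 per slot and 8 meetings, at least 4 slots are needed.
Propagating the time windows through the other constraints, Demo can't land before 1pm — that is slot 6 counting from 8am — so the schedule must run through at least 6 slots.
6 works (last occupied slot: 1pm): for example Retro in 9am; Standup in 10am; AllHands in 8am; Demo in 1pm; VendorCall in 8am; Hiring in 12pm; DesignReview in 12pm; Triage in 9am.

6 slots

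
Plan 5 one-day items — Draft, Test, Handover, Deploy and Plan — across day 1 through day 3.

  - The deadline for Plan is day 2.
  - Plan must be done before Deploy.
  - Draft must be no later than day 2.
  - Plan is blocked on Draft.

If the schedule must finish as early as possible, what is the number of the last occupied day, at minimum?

3

The precedence chain requires at least 3 distinct days.
3 works (last occupied day: day 3): for example Handover in day 1, Test in day 1, Deploy in day 3, Draft in day 1, Plan in day 2.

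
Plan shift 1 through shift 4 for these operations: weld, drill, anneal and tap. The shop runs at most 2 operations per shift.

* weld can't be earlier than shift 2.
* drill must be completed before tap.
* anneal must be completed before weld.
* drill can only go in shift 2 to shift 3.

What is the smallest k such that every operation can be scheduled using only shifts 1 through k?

3

The precedence chain requires at least 2 distinct shifts.
With at most 2 per shift and 4 operations, at least 2 shifts are needed.
Propagating the time windows through the other constraints, tap can't land before shift 3, so the schedule must run through at least shift 3.
3 works (last occupied shift: shift 3): for example tap -> shift 3; drill -> shift 2; anneal -> shift 1; weld -> shift 2.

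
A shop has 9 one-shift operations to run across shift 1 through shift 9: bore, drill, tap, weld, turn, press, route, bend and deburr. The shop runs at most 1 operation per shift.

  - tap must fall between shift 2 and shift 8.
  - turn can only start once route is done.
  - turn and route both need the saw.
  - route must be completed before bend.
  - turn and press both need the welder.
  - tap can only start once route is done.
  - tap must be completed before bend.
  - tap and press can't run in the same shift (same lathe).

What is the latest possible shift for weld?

shift 9

weld at shift 9 is achievable: route in shift 1; deburr in shift 8; weld in shift 9; bore in shift 5; press in shift 7; tap in shift 2; turn in shift 4; drill in shift 6; bend in shift 3.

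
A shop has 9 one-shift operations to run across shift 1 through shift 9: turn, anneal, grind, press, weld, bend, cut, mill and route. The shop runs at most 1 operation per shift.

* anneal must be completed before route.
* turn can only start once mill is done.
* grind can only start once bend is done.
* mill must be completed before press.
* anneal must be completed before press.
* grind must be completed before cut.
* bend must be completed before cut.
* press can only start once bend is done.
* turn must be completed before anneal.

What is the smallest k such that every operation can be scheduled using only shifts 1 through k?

The precedence chain requires at least 4 distinct shifts.
With at most 1 per shift and 9 operations, at least 9 shifts are needed.
9 works (last occupied shift: shift 9): for example turn in shift 2, bend in shift 4, grind in shift 6, route in shift 8, anneal in shift 3, mill in shift 1, press in shift 5, cut in shift 7, weld in shift 9.

9 shifts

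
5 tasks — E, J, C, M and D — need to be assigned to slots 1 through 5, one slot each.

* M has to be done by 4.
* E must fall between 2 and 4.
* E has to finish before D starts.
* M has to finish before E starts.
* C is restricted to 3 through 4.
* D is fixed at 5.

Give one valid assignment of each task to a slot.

J=1, E=2, D=5, C=3, M=1

Checking: E(2) before D(5); M(1) before E(2); E=2 in [2,4]; M=1 in [1,4]; C=3 in [3,4]; D=5 in [5,5].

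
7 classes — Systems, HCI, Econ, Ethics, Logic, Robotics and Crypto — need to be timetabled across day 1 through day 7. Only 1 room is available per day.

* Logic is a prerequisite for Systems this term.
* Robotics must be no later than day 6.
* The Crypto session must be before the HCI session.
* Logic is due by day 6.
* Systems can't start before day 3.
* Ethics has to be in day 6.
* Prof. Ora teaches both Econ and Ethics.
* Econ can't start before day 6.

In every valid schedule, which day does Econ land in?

day 7

Econ's window is day 6–day 7.
Ethics is fixed at day 6, and Econ can't share a day with Ethics.
So Econ must be day 7.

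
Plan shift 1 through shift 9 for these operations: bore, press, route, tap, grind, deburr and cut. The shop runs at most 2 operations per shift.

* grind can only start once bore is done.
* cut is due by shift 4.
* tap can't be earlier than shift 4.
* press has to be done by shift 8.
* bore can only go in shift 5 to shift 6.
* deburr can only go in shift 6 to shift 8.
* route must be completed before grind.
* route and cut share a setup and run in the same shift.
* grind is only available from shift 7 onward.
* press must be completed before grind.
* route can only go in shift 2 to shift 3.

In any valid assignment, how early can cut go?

shift 2

Cut must be in the same shift as route, which can't be before shift 2, so cut is at least shift 2; cut's own window allows nothing later than shift 4; cut must be in the same shift as route, which can't be after shift 3, so cut is at most shift 3.
cut at shift 2 is achievable: press -> shift 1, cut -> shift 2, tap -> shift 4, deburr -> shift 6, grind -> shift 7, route -> shift 2, bore -> shift 5.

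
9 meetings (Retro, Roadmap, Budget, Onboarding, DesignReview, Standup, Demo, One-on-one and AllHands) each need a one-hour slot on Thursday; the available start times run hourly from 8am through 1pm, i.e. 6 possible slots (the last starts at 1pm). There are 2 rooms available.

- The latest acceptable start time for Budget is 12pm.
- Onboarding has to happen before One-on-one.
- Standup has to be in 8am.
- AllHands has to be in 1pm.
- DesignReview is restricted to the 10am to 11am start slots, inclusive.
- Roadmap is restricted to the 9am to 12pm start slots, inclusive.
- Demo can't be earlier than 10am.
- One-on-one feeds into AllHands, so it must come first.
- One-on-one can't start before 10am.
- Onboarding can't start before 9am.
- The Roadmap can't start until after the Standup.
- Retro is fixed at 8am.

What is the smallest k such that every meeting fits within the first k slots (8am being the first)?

The precedence chain requires at least 3 distinct slots.
With at most 2 per slot and 9 meetings, at least 5 slots are needed.
AllHands can't be placed before 1pm — that is slot 6 counting from 8am — so the schedule must run through at least 6 slots.
6 works (last occupied slot: 1pm): for example Budget in 11am, AllHands in 1pm, Standup in 8am, DesignReview in 10am, Roadmap in 9am, Retro in 8am, Onboarding in 9am, Demo in 11am, One-on-one in 10am.

6 slots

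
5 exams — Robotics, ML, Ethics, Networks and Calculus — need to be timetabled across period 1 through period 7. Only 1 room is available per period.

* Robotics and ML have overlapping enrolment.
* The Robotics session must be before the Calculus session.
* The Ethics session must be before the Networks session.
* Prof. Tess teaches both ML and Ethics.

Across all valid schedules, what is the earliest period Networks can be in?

period 2

Precedence pushes Networks to at least period 2.
Networks at period 2 is achievable: Ethics=period 1, ML=period 5, Calculus=period 4, Networks=period 2, Robotics=period 3.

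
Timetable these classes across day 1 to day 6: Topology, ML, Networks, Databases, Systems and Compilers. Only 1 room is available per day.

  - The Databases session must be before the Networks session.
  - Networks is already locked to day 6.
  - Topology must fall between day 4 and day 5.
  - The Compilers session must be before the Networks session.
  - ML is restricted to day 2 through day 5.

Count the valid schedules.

36

Splitting on Topology: it can be day 4 (18), day 5 (18). Listing each branch's schedules as (ML, Networks, Databases, Systems, Compilers) by day number:
Topology=day 4: (2,6,1,3,5) (2,6,1,5,3) (2,6,3,1,5) (2,6,3,5,1) (2,6,5,1,3) (2,6,5,3,1) (3,6,1,2,5) (3,6,1,5,2) (3,6,2,1,5) (3,6,2,5,1) (3,6,5,1,2) (3,6,5,2,1) (5,6,1,2,3) (5,6,1,3,2) (5,6,2,1,3) (5,6,2,3,1) (5,6,3,1,2) (5,6,3,2,1) — 18.
Topology=day 5: (2,6,1,3,4) (2,6,1,4,3) (2,6,3,1,4) (2,6,3,4,1) (2,6,4,1,3) (2,6,4,3,1) (3,6,1,2,4) (3,6,1,4,2) (3,6,2,1,4) (3,6,2,4,1) (3,6,4,1,2) (3,6,4,2,1) (4,6,1,2,3) (4,6,1,3,2) (4,6,2,1,3) (4,6,2,3,1) (4,6,3,1,2) (4,6,3,2,1) — 18.
Summing: 18 + 18 = 36.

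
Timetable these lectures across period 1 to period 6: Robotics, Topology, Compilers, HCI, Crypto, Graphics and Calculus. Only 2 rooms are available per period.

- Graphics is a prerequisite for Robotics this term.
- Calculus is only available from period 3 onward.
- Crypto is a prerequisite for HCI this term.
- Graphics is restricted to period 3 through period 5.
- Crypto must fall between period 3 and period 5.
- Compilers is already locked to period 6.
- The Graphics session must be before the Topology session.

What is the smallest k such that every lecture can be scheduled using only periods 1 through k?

6

The precedence chain requires at least 2 distinct periods.
With at most 2 per period and 7 lectures, at least 4 periods are needed.
Compilers can't be placed before period 6, so the schedule must run through at least period 6.
6 works (last occupied period: period 6): for example Calculus -> period 4; Graphics -> period 3; Crypto -> period 3; HCI -> period 5; Topology -> period 5; Robotics -> period 4; Compilers -> period 6.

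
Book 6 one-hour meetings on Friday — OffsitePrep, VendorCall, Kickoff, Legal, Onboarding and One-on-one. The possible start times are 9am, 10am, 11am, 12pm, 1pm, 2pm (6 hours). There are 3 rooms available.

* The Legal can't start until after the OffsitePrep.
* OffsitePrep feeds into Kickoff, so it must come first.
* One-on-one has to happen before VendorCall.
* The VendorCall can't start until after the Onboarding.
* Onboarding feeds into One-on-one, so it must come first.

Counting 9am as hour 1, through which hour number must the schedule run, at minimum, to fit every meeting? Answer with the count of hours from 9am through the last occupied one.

The precedence chain requires at least 3 distinct hours.
With at most 3 per hour and 6 meetings, at least 2 hours are needed.
3 works (last occupied hour: 11am): for example Legal -> 10am; OffsitePrep -> 9am; Kickoff -> 10am; Onboarding -> 9am; VendorCall -> 11am; One-on-one -> 10am.

3 hours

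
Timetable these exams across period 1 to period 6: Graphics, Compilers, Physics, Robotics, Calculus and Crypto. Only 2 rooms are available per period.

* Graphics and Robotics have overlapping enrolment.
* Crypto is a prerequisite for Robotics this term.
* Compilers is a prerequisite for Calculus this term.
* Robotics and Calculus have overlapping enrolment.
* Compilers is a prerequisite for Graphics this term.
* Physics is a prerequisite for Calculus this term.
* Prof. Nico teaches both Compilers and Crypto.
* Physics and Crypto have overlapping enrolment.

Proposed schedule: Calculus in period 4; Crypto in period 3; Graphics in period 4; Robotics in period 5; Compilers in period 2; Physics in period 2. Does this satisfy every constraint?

Yes

Robotics and Calculus have overlapping enrolment — holds.
Physics is a prerequisite for Calculus this term — holds.
Prof. Nico teaches both Compilers and Crypto — holds.
Compilers is a prerequisite for Graphics this term — holds.
Graphics and Robotics have overlapping enrolment — holds.
Compilers is a prerequisite for Calculus this term — holds.
Crypto is a prerequisite for Robotics this term — holds.
Physics and Crypto have overlapping enrolment — holds.
Only 2 rooms are available per period — holds.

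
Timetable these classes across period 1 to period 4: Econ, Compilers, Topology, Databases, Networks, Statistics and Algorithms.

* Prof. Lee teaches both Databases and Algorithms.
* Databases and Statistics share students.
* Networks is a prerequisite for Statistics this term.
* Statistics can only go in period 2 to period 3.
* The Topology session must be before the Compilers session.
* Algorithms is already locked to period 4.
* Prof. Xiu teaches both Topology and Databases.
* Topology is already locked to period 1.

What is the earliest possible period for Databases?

period 2

Databases at period 2 is achievable: Econ in period 1; Statistics in period 3; Topology in period 1; Databases in period 2; Algorithms in period 4; Compilers in period 2; Networks in period 1.
Nothing earlier works — the conflict constraints rule out every period before period 2.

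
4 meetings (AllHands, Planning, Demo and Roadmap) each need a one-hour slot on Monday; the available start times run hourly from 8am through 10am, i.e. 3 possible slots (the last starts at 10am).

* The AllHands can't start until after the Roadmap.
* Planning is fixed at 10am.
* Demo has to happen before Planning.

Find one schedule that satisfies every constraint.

Planning in 10am, AllHands in 9am, Roadmap in 8am, Demo in 8am

Checking: Roadmap(8am) before AllHands(9am); Demo(8am) before Planning(10am); Planning=10am in [10am,10am].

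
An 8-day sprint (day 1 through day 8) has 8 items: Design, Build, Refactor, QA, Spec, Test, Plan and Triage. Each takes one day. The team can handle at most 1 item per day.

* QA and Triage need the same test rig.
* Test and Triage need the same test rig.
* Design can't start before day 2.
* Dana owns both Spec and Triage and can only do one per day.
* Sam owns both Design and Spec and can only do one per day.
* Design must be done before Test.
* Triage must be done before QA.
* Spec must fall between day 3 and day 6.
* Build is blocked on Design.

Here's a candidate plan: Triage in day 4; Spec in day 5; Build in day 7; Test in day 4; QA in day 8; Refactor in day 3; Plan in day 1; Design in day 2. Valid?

No. Test and Triage need the same test rig is not satisfied.

The team can handle at most 1 item per day — violated.
Dana owns both Spec and Triage and can only do one per day — holds.
Triage must be done before QA — holds.
Design must be done before Test — holds.
Design can't start before day 2 — holds.
Sam owns both Design and Spec and can only do one per day — holds.
QA and Triage need the same test rig — holds.
Test and Triage need the same test rig — violated.
Build is blocked on Design — holds.
Spec must fall between day 3 and day 6 — holds.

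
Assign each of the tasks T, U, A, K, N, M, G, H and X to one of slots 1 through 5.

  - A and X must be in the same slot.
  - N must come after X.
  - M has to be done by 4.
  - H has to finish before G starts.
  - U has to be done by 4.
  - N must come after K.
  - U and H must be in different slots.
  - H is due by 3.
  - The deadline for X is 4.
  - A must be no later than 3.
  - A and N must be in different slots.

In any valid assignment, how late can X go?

X's own window allows nothing later than 4; X must be in the same slot as A, which can't be after 3, so X is at most 3.
X at 3 is achievable: K=1; H=1; M=1; X=3; A=3; G=2; N=4; T=1; U=2.

3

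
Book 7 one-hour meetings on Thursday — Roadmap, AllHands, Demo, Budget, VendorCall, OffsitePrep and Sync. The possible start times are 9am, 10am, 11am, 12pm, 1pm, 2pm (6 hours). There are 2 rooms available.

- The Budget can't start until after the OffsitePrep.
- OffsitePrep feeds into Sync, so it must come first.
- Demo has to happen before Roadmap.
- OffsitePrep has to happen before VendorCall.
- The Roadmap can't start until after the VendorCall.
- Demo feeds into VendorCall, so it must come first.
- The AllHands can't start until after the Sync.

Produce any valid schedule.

VendorCall -> 10am, Sync -> 10am, OffsitePrep -> 9am, AllHands -> 11am, Demo -> 9am, Budget -> 12pm, Roadmap -> 11am

Checking: OffsitePrep(9am) before Sync(10am); OffsitePrep(9am) before Budget(12pm); VendorCall(10am) before Roadmap(11am); Demo(9am) before Roadmap(11am); Demo(9am) before VendorCall(10am); Sync(10am) before AllHands(11am); OffsitePrep(9am) before VendorCall(10am); max 2 per hour (cap 2).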